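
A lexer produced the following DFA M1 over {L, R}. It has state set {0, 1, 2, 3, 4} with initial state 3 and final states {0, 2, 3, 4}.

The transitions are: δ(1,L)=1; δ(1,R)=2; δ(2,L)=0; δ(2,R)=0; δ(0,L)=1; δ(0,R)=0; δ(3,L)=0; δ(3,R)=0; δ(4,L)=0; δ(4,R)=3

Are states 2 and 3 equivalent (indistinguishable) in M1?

Yes

Reachable states from the start: {0,1,2,3}. Unreachable: {4} — drop them.
P0 = {0,2,3} | {1}.
Split {0,2,3} by δ(·,L) → {2,3} and {0}.
The partition is now stable with 3 blocks: {2,3} | {1} | {0}.
2 and 3 lie in the same block of the stable partition, so they are equivalent — no string distinguishes them.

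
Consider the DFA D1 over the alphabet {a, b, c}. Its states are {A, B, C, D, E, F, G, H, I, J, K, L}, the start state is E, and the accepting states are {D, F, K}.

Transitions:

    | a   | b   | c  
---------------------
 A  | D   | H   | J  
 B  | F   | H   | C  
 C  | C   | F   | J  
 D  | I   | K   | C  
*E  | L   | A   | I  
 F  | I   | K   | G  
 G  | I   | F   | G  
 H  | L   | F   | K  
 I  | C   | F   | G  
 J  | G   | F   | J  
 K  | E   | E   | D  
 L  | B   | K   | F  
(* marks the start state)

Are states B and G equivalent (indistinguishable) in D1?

No

P0 = {D,F,K} | {A,B,C,E,G,H,I,J,L}.
On input b, block {D,F,K} splits into {D,F} and {K}.
Refine {A,B,C,E,G,H,I,J,L} on symbol a: members go to different blocks, giving {C,E,G,H,I,J,L} and {A,B}.
On input a, block {C,E,G,H,I,J,L} splits into {C,E,G,H,I,J} and {L}.
Refine {C,E,G,H,I,J} on symbol a: members go to different blocks, giving {C,G,I,J} and {E,H}.
On input b, block {E,H} splits into {E} and {H}.
The partition is now stable with 7 blocks: {D,F} | {C,G,I,J} | {K} | {A,B} | {L} | {E} | {H}.
B and G end up in different blocks, so they are distinguishable. For instance, the string 'a' is accepted from only B.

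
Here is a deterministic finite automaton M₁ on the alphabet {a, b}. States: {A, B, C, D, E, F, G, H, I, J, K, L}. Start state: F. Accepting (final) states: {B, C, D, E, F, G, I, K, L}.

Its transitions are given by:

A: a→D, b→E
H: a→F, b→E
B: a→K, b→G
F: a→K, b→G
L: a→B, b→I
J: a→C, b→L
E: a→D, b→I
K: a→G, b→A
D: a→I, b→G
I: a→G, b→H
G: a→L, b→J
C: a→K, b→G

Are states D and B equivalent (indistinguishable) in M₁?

Yes

Initial partition by acceptance: {B,C,D,E,F,G,I,K,L} | {A,H,J}.
Split {B,C,D,E,F,G,I,K,L} by δ(·,b) → {B,C,D,E,F,L} and {G,I,K}.
Split {B,C,D,E,F,L} by δ(·,a) → {B,C,D,F} and {E,L}.
Split {G,I,K} by δ(·,a) → {I,K} and {G}.
No further refinement is possible. Final partition (5 blocks): {B,C,D,F} | {A,H,J} | {I,K} | {E,L} | {G}.
D and B lie in the same block of the stable partition, so they are equivalent — no string distinguishes them.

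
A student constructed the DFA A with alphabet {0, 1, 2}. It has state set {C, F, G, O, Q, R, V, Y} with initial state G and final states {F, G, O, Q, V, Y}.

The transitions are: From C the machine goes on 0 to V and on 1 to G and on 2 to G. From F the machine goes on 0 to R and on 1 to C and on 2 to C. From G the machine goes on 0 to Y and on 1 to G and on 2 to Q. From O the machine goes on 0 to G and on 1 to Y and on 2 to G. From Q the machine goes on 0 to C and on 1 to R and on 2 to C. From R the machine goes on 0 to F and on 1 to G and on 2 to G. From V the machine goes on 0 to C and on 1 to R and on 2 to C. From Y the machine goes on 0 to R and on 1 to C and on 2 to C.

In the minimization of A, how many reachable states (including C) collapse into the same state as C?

2

First remove the unreachable states {O}; 7 states remain.
P0 = {F,G,Q,V,Y} | {C,R}.
On input 0, block {F,G,Q,V,Y} splits into {F,Q,V,Y} and {G}.
Stable partition: {F,Q,V,Y} | {C,R} | {G} — 3 equivalence classes.
State C belongs to the block {C,R}, which has 2 states.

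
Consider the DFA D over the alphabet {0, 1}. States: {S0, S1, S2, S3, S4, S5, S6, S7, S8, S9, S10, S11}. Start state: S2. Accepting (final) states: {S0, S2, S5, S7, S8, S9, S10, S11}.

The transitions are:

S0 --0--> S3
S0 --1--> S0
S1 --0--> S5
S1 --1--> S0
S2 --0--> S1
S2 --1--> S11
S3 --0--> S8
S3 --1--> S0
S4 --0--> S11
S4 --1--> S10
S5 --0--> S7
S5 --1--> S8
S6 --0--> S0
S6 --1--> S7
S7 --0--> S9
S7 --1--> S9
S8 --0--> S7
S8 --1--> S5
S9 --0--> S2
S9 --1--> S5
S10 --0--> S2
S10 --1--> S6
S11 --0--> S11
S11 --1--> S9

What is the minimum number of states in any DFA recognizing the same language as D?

Reachable states from the start: {S0,S1,S2,S3,S5,S7,S8,S9,S11}. Unreachable: {S4,S6,S10} — drop them.
Initial partition by acceptance: {S0,S2,S5,S7,S8,S9,S11} | {S1,S3}.
On input 0, block {S0,S2,S5,S7,S8,S9,S11} splits into {S5,S7,S8,S9,S11} and {S0,S2}.
Refine {S5,S7,S8,S9,S11} on symbol 0: members go to different blocks, giving {S5,S7,S8,S11} and {S9}.
Split {S5,S7,S8,S11} by δ(·,0) → {S5,S8,S11} and {S7}.
Split {S5,S8,S11} by δ(·,0) → {S5,S8} and {S11}.
Refine {S0,S2} on symbol 1: members go to different blocks, giving {S0} and {S2}.
No further refinement is possible. Final partition (7 blocks): {S5,S8} | {S1,S3} | {S0} | {S9} | {S7} | {S11} | {S2}.

7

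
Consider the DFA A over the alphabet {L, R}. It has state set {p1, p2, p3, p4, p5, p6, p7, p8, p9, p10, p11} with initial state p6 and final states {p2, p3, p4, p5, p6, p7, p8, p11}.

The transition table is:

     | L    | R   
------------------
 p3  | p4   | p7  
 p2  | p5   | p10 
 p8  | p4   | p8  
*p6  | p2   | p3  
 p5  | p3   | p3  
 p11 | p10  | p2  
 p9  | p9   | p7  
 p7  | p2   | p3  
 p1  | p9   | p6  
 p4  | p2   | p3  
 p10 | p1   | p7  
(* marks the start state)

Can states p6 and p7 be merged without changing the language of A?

Reachable states from the start: {p1,p2,p3,p4,p5,p6,p7,p9,p10}. Unreachable: {p8,p11} — drop them.
Start with accepting vs non-accepting: {p2,p3,p4,p5,p6,p7} | {p1,p9,p10}.
On input R, block {p2,p3,p4,p5,p6,p7} splits into {p3,p4,p5,p6,p7} and {p2}.
Split {p3,p4,p5,p6,p7} by δ(·,L) → {p4,p6,p7} and {p3,p5}.
On input L, block {p3,p5} splits into {p3} and {p5}.
No further refinement is possible. Final partition (5 blocks): {p4,p6,p7} | {p1,p9,p10} | {p2} | {p3} | {p5}.
p6 and p7 lie in the same block of the stable partition, so they are equivalent — no string distinguishes them.

Yes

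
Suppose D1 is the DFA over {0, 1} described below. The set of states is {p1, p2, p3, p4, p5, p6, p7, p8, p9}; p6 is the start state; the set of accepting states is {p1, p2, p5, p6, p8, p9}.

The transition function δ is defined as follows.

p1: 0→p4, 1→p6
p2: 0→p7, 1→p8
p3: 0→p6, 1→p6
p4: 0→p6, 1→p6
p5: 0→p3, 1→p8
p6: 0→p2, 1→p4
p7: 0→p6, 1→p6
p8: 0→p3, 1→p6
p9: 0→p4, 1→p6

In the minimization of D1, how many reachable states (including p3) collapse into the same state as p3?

First remove the unreachable states {p1,p5,p9}; 6 states remain.
P0 = {p2,p6,p8} | {p3,p4,p7}.
Split {p2,p6,p8} by δ(·,0) → {p2,p8} and {p6}.
On input 1, block {p2,p8} splits into {p2} and {p8}.
Stable partition: {p2} | {p3,p4,p7} | {p6} | {p8} — 4 equivalence classes.
The equivalence class containing p3 is {p3,p4,p7}, of size 3.

3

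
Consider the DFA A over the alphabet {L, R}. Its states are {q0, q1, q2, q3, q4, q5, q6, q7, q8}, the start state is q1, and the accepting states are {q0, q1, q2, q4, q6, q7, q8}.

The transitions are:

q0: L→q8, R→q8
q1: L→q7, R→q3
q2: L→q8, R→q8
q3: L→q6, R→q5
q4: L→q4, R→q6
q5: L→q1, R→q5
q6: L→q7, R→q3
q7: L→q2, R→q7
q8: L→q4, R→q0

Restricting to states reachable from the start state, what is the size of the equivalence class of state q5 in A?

2

P0 = {q0,q1,q2,q4,q6,q7,q8} | {q3,q5}.
On input R, block {q0,q1,q2,q4,q6,q7,q8} splits into {q0,q2,q4,q7,q8} and {q1,q6}.
On input R, block {q0,q2,q4,q7,q8} splits into {q0,q2,q7,q8} and {q4}.
Refine {q0,q2,q7,q8} on symbol L: members go to different blocks, giving {q0,q2,q7} and {q8}.
Split {q0,q2,q7} by δ(·,L) → {q0,q2} and {q7}.
Stable partition: {q0,q2} | {q3,q5} | {q1,q6} | {q4} | {q8} | {q7} — 6 equivalence classes.
The equivalence class containing q5 is {q3,q5}, of size 2.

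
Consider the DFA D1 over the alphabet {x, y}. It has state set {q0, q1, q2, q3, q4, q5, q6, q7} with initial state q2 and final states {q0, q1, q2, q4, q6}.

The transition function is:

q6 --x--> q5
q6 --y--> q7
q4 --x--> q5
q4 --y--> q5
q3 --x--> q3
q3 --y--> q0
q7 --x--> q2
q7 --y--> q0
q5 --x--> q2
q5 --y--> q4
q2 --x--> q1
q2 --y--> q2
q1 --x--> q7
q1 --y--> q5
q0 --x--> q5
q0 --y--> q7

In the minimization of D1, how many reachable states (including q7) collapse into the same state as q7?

States {q3,q6} cannot be reached from the start state, so discard them.
Start with accepting vs non-accepting: {q0,q1,q2,q4} | {q5,q7}.
Split {q0,q1,q2,q4} by δ(·,x) → {q0,q1,q4} and {q2}.
No further refinement is possible. Final partition (3 blocks): {q0,q1,q4} | {q5,q7} | {q2}.
State q7 belongs to the block {q5,q7}, which has 2 states.

2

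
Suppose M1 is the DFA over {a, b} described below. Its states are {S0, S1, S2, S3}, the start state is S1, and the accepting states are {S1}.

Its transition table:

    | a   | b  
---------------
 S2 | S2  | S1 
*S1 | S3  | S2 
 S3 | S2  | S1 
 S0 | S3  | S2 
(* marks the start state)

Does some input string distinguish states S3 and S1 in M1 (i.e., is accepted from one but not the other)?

Reachable states from the start: {S1,S2,S3}. Unreachable: {S0} — drop them.
P0 = {S1} | {S2,S3}.
The partition is now stable with 2 blocks: {S1} | {S2,S3}.
S3 and S1 end up in different blocks, so they are distinguishable. For instance, the string 'ε' is accepted from only S1.

Yes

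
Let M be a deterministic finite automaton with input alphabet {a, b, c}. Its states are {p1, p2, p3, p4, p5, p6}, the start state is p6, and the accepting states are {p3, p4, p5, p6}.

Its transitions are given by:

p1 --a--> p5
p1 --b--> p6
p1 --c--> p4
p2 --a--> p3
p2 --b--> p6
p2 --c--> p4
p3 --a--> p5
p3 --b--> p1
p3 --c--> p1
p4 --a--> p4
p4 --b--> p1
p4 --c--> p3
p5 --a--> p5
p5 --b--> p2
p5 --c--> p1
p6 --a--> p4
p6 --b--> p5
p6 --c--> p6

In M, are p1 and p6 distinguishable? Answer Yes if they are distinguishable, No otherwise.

Yes

P0 = {p3,p4,p5,p6} | {p1,p2}.
On input b, block {p3,p4,p5,p6} splits into {p3,p4,p5} and {p6}.
Refine {p3,p4,p5} on symbol c: members go to different blocks, giving {p3,p5} and {p4}.
The partition is now stable with 4 blocks: {p3,p5} | {p1,p2} | {p6} | {p4}.
p1 and p6 end up in different blocks, so they are distinguishable. For instance, the string 'ε' is accepted from only p6.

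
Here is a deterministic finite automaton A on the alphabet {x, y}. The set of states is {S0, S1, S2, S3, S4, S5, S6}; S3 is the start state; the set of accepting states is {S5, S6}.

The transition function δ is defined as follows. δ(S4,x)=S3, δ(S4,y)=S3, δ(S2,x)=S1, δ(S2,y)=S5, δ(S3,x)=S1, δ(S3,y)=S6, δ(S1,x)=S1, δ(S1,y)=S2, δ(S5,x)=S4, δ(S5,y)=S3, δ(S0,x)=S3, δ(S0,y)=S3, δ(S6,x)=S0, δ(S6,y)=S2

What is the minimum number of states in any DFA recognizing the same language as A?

All states are reachable from the start state.
Initial partition by acceptance: {S5,S6} | {S0,S1,S2,S3,S4}.
Split {S0,S1,S2,S3,S4} by δ(·,y) → {S0,S1,S4} and {S2,S3}.
Refine {S0,S1,S4} on symbol x: members go to different blocks, giving {S0,S4} and {S1}.
No further refinement is possible. Final partition (4 blocks): {S5,S6} | {S0,S4} | {S2,S3} | {S1}.

4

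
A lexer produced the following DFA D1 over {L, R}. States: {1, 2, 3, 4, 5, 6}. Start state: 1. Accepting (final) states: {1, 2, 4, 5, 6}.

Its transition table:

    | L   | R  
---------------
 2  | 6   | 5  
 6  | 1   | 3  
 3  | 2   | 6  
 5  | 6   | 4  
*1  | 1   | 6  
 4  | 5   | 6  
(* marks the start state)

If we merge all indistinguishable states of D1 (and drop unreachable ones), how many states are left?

Start with accepting vs non-accepting: {1,2,4,5,6} | {3}.
Split {1,2,4,5,6} by δ(·,R) → {1,2,4,5} and {6}.
Refine {1,2,4,5} on symbol L: members go to different blocks, giving {1,4} and {2,5}.
Refine {1,4} on symbol L: members go to different blocks, giving {1} and {4}.
Refine {2,5} on symbol R: members go to different blocks, giving {2} and {5}.
Stable partition: {1} | {3} | {6} | {2} | {4} | {5} — 6 equivalence classes.

6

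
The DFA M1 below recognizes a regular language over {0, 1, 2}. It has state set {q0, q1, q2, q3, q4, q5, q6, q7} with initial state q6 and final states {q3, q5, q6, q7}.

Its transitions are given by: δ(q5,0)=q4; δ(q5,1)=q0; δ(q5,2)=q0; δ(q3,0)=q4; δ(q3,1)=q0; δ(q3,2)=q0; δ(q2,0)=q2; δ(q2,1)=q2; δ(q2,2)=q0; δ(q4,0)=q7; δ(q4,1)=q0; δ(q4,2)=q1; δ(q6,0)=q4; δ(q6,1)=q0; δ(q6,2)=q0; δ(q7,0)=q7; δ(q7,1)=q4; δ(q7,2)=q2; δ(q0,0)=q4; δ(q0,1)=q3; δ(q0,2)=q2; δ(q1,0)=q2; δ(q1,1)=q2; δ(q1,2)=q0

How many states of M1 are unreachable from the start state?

Starting at q6 and following transitions, the reachable set is {q0, q1, q2, q3, q4, q6, q7}. That leaves q5 unreachable — 1 in total.

1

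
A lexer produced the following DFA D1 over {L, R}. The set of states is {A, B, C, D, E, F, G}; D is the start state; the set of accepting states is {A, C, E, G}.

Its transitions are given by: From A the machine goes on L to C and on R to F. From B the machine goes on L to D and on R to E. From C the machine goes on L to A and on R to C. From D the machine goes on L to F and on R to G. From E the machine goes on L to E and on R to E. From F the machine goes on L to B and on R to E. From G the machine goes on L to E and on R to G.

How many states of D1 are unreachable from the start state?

2

No path from D leads to A, C; the other 5 states are all reachable.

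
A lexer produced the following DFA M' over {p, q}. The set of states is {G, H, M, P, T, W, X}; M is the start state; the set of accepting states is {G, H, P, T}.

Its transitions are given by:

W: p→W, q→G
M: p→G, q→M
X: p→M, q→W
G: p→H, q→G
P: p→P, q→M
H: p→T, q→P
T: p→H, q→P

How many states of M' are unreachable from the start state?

Starting at M and following transitions, the reachable set is {G, H, M, P, T}. That leaves W, X unreachable — 2 in total.

2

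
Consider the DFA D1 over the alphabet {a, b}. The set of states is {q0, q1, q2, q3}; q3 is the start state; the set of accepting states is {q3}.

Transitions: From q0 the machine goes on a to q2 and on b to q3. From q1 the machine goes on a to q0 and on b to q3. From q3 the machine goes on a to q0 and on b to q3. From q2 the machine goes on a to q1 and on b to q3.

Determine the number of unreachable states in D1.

0

A breadth-first search from the start state visits every state.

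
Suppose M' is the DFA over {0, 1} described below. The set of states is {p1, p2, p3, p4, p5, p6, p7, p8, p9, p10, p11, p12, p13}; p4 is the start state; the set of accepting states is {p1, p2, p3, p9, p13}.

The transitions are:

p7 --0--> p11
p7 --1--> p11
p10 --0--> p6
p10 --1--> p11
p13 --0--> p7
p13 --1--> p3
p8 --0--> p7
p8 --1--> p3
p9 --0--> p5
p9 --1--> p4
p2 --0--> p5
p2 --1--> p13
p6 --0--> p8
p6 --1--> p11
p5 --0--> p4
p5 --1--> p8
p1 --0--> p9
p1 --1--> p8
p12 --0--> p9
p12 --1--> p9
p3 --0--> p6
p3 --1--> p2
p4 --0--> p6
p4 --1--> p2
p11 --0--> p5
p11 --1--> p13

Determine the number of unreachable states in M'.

4

BFS from p4 reaches {p2, p3, p4, p5, p6, p7, p8, p11, p13}; the 4 state(s) p1, p9, p10, p12 are never visited.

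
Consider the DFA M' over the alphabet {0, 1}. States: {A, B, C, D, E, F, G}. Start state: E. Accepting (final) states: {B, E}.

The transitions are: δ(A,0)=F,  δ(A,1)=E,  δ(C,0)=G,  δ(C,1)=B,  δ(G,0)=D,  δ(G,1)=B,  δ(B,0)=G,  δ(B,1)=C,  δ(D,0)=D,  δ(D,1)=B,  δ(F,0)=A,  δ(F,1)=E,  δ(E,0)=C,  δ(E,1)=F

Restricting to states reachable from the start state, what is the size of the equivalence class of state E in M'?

All states are reachable from the start state.
P0 = {B,E} | {A,C,D,F,G}.
Stable partition: {B,E} | {A,C,D,F,G} — 2 equivalence classes.
The equivalence class containing E is {B,E}, of size 2.

2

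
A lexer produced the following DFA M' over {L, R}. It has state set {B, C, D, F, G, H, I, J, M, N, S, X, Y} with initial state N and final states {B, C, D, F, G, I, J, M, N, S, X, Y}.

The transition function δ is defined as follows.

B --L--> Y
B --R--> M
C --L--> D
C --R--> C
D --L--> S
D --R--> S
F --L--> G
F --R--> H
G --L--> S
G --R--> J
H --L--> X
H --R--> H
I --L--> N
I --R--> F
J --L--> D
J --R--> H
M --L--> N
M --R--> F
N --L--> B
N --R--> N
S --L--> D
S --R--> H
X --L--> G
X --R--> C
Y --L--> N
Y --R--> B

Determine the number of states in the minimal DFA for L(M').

First remove the unreachable states {I}; 12 states remain.
P0 = {B,C,D,F,G,J,M,N,S,X,Y} | {H}.
Split {B,C,D,F,G,J,M,N,S,X,Y} by δ(·,R) → {B,C,D,G,M,N,X,Y} and {F,J,S}.
Split {B,C,D,G,M,N,X,Y} by δ(·,L) → {B,C,M,N,X,Y} and {D,G}.
Refine {B,C,M,N,X,Y} on symbol L: members go to different blocks, giving {B,M,N,Y} and {C,X}.
Split {B,M,N,Y} by δ(·,R) → {B,N,Y} and {M}.
On input R, block {B,N,Y} splits into {N,Y} and {B}.
Refine {N,Y} on symbol L: members go to different blocks, giving {Y} and {N}.
No further refinement is possible. Final partition (8 blocks): {Y} | {H} | {F,J,S} | {D,G} | {C,X} | {M} | {B} | {N}.

8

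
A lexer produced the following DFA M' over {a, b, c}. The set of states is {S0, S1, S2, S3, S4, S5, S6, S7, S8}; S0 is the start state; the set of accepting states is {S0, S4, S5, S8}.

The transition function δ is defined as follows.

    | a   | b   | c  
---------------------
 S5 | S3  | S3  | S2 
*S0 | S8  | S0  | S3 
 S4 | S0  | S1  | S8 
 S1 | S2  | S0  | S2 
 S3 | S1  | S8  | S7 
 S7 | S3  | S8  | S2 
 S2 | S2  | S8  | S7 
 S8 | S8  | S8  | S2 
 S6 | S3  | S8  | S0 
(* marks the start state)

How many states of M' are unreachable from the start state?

BFS from S0 reaches {S0, S1, S2, S3, S7, S8}; the 3 state(s) S4, S5, S6 are never visited.

3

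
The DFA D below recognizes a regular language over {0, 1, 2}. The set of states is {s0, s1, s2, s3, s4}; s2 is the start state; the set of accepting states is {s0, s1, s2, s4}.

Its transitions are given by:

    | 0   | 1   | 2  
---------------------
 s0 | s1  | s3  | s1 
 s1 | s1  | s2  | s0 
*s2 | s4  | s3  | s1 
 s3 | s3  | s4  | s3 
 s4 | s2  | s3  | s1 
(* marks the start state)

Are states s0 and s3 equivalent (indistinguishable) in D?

No

P0 = {s0,s1,s2,s4} | {s3}.
On input 1, block {s0,s1,s2,s4} splits into {s0,s2,s4} and {s1}.
On input 0, block {s0,s2,s4} splits into {s2,s4} and {s0}.
No further refinement is possible. Final partition (4 blocks): {s2,s4} | {s3} | {s1} | {s0}.
s0 and s3 end up in different blocks, so they are distinguishable. For instance, the string 'ε' is accepted from only s0.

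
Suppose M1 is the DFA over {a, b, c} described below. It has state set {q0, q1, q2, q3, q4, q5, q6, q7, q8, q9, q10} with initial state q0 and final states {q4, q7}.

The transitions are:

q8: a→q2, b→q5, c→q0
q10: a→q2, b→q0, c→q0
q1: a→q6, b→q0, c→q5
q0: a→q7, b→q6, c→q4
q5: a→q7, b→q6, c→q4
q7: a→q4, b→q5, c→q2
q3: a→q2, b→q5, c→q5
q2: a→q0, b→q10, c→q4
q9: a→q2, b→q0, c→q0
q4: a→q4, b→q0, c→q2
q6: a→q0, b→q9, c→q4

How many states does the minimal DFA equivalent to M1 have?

4

Reachable states from the start: {q0,q2,q4,q5,q6,q7,q9,q10}. Unreachable: {q1,q3,q8} — drop them.
Start with accepting vs non-accepting: {q4,q7} | {q0,q2,q5,q6,q9,q10}.
On input a, block {q0,q2,q5,q6,q9,q10} splits into {q2,q6,q9,q10} and {q0,q5}.
On input a, block {q2,q6,q9,q10} splits into {q2,q6} and {q9,q10}.
No further refinement is possible. Final partition (4 blocks): {q4,q7} | {q2,q6} | {q0,q5} | {q9,q10}.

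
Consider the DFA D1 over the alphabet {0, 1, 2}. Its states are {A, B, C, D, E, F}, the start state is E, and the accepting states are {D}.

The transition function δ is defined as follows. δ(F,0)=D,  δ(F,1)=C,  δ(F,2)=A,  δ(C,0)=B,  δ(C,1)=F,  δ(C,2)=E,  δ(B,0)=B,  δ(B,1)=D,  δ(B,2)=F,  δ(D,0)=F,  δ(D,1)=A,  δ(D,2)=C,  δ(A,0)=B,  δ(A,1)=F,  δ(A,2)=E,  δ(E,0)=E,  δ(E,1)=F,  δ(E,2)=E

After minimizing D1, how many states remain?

5

Every state is reachable, so we keep all 6.
Initial partition by acceptance: {D} | {A,B,C,E,F}.
Split {A,B,C,E,F} by δ(·,0) → {A,B,C,E} and {F}.
Refine {A,B,C,E} on symbol 1: members go to different blocks, giving {A,C,E} and {B}.
On input 0, block {A,C,E} splits into {A,C} and {E}.
No further refinement is possible. Final partition (5 blocks): {D} | {A,C} | {F} | {B} | {E}.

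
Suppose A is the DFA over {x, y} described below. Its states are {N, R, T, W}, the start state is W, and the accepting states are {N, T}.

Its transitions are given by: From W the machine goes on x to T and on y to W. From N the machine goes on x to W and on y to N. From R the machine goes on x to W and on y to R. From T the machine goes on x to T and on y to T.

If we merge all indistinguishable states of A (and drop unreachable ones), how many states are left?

2

First remove the unreachable states {N,R}; 2 states remain.
Initial partition by acceptance: {T} | {W}.
Stable partition: {T} | {W} — 2 equivalence classes.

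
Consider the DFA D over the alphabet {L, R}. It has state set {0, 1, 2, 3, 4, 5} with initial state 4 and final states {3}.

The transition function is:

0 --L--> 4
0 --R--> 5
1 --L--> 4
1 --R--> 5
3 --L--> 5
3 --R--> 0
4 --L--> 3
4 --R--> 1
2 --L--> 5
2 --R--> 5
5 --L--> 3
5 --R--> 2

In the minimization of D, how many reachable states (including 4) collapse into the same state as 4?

All states are reachable from the start state.
Initial partition by acceptance: {3} | {0,1,2,4,5}.
On input L, block {0,1,2,4,5} splits into {0,1,2} and {4,5}.
Stable partition: {3} | {0,1,2} | {4,5} — 3 equivalence classes.
State 4 belongs to the block {4,5}, which has 2 states.

2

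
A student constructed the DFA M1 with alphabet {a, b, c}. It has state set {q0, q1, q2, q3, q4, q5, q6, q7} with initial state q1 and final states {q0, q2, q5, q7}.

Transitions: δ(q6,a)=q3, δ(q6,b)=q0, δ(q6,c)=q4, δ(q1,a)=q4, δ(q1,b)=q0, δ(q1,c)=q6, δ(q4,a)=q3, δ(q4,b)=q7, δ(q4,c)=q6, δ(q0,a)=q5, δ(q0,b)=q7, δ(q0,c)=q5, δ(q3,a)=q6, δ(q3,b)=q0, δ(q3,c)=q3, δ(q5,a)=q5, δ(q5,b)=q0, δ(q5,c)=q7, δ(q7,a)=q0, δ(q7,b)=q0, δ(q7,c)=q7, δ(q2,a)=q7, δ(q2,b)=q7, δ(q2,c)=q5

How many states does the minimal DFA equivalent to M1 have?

2

First remove the unreachable states {q2}; 7 states remain.
P0 = {q0,q5,q7} | {q1,q3,q4,q6}.
Stable partition: {q0,q5,q7} | {q1,q3,q4,q6} — 2 equivalence classes.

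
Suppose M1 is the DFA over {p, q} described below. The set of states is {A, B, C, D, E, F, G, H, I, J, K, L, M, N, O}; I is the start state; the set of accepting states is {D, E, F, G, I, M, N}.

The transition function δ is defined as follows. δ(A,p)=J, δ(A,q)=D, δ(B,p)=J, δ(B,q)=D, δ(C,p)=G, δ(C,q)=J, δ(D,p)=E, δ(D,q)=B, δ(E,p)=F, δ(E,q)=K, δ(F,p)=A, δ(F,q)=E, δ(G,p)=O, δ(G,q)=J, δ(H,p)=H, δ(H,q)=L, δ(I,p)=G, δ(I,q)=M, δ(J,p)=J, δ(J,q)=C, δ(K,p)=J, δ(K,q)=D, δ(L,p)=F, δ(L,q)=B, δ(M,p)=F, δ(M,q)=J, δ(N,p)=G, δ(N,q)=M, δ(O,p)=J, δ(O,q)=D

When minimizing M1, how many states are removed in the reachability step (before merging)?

3

No path from I leads to H, L, N; the other 12 states are all reachable.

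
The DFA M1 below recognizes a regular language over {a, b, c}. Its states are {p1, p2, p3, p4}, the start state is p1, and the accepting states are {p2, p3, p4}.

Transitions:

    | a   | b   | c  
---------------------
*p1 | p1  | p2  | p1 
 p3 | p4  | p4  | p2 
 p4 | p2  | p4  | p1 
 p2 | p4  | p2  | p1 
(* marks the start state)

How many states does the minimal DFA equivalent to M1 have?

2

States {p3} cannot be reached from the start state, so discard them.
Initial partition by acceptance: {p2,p4} | {p1}.
The partition is now stable with 2 blocks: {p2,p4} | {p1}.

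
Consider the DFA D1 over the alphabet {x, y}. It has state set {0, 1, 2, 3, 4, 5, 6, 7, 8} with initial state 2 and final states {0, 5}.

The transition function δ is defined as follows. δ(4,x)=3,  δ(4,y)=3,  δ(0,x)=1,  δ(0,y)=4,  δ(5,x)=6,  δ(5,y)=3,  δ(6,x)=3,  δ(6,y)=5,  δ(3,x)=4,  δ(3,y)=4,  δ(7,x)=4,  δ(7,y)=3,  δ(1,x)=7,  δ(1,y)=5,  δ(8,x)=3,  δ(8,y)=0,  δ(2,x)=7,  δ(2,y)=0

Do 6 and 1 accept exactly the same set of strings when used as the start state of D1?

First remove the unreachable states {8}; 8 states remain.
Initial partition by acceptance: {0,5} | {1,2,3,4,6,7}.
On input y, block {1,2,3,4,6,7} splits into {1,2,6} and {3,4,7}.
No further refinement is possible. Final partition (3 blocks): {0,5} | {1,2,6} | {3,4,7}.
6 and 1 lie in the same block of the stable partition, so they are equivalent — no string distinguishes them.

Yes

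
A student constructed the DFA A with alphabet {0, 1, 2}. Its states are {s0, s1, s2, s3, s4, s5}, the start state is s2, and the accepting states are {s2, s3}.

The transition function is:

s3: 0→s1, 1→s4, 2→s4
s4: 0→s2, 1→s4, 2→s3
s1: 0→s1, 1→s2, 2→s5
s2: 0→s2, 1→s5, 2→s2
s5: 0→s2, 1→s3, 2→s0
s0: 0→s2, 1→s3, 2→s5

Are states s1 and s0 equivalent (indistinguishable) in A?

P0 = {s2,s3} | {s0,s1,s4,s5}.
On input 0, block {s2,s3} splits into {s2} and {s3}.
Split {s0,s1,s4,s5} by δ(·,0) → {s0,s4,s5} and {s1}.
Refine {s0,s4,s5} on symbol 1: members go to different blocks, giving {s0,s5} and {s4}.
Stable partition: {s2} | {s0,s5} | {s3} | {s1} | {s4} — 5 equivalence classes.
s1 and s0 end up in different blocks, so they are distinguishable. For instance, the string '0' is accepted from only s0.

No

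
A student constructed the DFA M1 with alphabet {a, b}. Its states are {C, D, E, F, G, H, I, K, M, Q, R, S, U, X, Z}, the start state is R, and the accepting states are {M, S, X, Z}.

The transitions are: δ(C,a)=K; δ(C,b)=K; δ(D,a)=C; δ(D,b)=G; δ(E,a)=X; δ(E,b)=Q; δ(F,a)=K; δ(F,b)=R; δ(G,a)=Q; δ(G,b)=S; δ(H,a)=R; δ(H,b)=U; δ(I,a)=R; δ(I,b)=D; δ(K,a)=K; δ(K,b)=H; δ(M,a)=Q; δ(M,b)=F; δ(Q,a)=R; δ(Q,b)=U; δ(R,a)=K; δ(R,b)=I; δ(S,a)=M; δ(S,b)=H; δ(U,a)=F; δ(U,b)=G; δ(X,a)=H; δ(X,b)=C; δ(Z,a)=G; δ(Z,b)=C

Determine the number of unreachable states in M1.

Starting at R and following transitions, the reachable set is {C, D, F, G, H, I, K, M, Q, R, S, U}. That leaves E, X, Z unreachable — 3 in total.

3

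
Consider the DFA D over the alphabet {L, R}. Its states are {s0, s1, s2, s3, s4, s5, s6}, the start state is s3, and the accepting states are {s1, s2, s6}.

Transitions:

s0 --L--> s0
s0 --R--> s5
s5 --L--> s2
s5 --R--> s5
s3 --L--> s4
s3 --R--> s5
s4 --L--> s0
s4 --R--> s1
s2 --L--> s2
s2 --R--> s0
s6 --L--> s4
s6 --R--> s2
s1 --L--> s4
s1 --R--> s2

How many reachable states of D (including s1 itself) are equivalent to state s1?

1

First remove the unreachable states {s6}; 6 states remain.
P0 = {s1,s2} | {s0,s3,s4,s5}.
Refine {s1,s2} on symbol L: members go to different blocks, giving {s1} and {s2}.
Split {s0,s3,s4,s5} by δ(·,L) → {s0,s3,s4} and {s5}.
Refine {s0,s3,s4} on symbol R: members go to different blocks, giving {s0,s3} and {s4}.
On input L, block {s0,s3} splits into {s0} and {s3}.
The partition is now stable with 6 blocks: {s1} | {s0} | {s2} | {s5} | {s4} | {s3}.
State s1 belongs to the block {s1}, which has 1 states.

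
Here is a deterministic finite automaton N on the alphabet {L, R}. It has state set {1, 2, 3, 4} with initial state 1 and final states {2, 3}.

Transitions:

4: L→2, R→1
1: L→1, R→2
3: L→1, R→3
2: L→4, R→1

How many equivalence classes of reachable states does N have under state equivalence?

3

States {3} cannot be reached from the start state, so discard them.
P0 = {2} | {1,4}.
On input L, block {1,4} splits into {1} and {4}.
The partition is now stable with 3 blocks: {2} | {1} | {4}.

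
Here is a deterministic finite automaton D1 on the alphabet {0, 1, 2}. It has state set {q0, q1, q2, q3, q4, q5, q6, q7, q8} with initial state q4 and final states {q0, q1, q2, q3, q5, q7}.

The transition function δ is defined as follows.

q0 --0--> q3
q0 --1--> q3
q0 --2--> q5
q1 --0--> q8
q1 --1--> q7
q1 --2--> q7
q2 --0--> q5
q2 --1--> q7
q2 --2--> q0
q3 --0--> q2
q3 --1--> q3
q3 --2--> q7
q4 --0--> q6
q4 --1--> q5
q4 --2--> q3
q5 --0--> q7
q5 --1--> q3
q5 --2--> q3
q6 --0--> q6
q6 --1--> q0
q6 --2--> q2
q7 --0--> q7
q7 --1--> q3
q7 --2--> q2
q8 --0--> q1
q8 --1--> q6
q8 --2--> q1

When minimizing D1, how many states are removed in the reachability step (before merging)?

2

BFS from q4 reaches {q0, q2, q3, q4, q5, q6, q7}; the 2 state(s) q1, q8 are never visited.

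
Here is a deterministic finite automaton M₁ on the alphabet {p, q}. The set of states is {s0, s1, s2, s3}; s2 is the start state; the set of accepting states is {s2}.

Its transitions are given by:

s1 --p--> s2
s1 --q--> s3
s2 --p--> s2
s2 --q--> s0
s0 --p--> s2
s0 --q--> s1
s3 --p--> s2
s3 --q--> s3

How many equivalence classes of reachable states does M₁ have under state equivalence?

Start with accepting vs non-accepting: {s2} | {s0,s1,s3}.
No further refinement is possible. Final partition (2 blocks): {s2} | {s0,s1,s3}.

2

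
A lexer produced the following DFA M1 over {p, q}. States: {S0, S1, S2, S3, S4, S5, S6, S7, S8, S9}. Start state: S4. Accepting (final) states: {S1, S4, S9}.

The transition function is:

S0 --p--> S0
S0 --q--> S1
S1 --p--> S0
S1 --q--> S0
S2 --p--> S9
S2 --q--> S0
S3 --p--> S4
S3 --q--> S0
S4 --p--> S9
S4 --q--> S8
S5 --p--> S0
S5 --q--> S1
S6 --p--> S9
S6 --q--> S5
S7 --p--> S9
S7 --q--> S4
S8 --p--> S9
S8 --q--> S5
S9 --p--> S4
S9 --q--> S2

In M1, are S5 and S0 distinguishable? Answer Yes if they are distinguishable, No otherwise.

Reachable states from the start: {S0,S1,S2,S4,S5,S8,S9}. Unreachable: {S3,S6,S7} — drop them.
Start with accepting vs non-accepting: {S1,S4,S9} | {S0,S2,S5,S8}.
Refine {S1,S4,S9} on symbol p: members go to different blocks, giving {S4,S9} and {S1}.
Split {S0,S2,S5,S8} by δ(·,p) → {S0,S5} and {S2,S8}.
Stable partition: {S4,S9} | {S0,S5} | {S1} | {S2,S8} — 4 equivalence classes.
S5 and S0 lie in the same block of the stable partition, so they are equivalent — no string distinguishes them.

No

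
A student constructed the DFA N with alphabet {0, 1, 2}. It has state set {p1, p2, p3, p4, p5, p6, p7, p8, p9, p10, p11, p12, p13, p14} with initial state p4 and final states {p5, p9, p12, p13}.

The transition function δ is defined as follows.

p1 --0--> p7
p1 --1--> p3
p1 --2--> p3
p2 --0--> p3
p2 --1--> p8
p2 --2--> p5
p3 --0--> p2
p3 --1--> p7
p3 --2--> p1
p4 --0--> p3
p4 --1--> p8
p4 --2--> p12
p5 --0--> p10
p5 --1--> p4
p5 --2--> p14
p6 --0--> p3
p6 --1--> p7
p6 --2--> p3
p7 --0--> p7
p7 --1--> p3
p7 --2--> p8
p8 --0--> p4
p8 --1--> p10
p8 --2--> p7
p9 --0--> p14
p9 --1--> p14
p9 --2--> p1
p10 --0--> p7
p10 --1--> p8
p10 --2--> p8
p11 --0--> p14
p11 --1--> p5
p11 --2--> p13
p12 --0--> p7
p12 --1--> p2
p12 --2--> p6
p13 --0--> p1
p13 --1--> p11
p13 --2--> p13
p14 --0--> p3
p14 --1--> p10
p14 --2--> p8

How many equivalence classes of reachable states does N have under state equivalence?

First remove the unreachable states {p9,p11,p13}; 11 states remain.
Start with accepting vs non-accepting: {p5,p12} | {p1,p2,p3,p4,p6,p7,p8,p10,p14}.
Refine {p1,p2,p3,p4,p6,p7,p8,p10,p14} on symbol 2: members go to different blocks, giving {p1,p3,p6,p7,p8,p10,p14} and {p2,p4}.
On input 0, block {p1,p3,p6,p7,p8,p10,p14} splits into {p1,p6,p7,p10,p14} and {p3,p8}.
On input 0, block {p1,p6,p7,p10,p14} splits into {p1,p7,p10} and {p6,p14}.
No further refinement is possible. Final partition (5 blocks): {p5,p12} | {p1,p7,p10} | {p2,p4} | {p3,p8} | {p6,p14}.

5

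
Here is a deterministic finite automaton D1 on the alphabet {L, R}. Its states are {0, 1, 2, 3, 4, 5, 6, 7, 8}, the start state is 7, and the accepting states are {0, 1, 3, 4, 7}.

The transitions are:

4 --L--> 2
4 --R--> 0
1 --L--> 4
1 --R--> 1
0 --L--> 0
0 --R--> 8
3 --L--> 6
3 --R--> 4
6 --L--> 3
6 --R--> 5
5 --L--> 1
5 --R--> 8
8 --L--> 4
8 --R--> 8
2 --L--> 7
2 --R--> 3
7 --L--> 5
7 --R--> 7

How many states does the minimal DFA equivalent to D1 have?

Every state is reachable, so we keep all 9.
P0 = {0,1,3,4,7} | {2,5,6,8}.
On input L, block {0,1,3,4,7} splits into {3,4,7} and {0,1}.
Split {3,4,7} by δ(·,R) → {3,7} and {4}.
On input R, block {3,7} splits into {3} and {7}.
On input L, block {2,5,6,8} splits into {2} and {5} and {6} and {8}.
On input L, block {0,1} splits into {0} and {1}.
Stable partition: {3} | {2} | {0} | {4} | {7} | {5} | {6} | {8} | {1} — 9 equivalence classes.

9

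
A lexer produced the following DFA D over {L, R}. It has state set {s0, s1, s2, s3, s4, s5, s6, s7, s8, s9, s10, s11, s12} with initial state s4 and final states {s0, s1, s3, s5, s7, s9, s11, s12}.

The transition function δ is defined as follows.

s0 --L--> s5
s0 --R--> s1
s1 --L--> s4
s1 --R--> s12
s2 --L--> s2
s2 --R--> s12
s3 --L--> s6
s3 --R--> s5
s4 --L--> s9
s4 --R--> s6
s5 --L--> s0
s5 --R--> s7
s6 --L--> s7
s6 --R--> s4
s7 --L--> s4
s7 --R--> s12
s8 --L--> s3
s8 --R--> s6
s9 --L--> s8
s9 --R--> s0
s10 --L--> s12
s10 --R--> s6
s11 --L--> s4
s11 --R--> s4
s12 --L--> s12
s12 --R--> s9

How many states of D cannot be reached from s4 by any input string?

3

No path from s4 leads to s2, s10, s11; the other 10 states are all reachable.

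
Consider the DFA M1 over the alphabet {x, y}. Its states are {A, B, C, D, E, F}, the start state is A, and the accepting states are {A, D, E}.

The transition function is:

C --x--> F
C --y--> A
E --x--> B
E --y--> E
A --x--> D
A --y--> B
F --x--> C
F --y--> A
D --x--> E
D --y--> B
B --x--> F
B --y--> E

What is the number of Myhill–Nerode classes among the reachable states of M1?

All states are reachable from the start state.
Initial partition by acceptance: {A,D,E} | {B,C,F}.
Split {A,D,E} by δ(·,x) → {A,D} and {E}.
On input x, block {A,D} splits into {A} and {D}.
Refine {B,C,F} on symbol y: members go to different blocks, giving {C,F} and {B}.
No further refinement is possible. Final partition (5 blocks): {A} | {C,F} | {E} | {D} | {B}.

5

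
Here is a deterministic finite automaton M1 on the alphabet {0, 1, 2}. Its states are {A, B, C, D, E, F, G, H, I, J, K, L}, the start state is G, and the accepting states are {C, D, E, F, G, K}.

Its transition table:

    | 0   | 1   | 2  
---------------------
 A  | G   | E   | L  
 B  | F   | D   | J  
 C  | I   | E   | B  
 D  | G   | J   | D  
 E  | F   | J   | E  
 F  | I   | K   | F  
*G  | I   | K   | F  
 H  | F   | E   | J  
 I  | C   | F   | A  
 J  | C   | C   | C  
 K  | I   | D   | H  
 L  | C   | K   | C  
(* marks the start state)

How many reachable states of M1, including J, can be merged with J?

2

Every state is reachable, so we keep all 12.
Start with accepting vs non-accepting: {C,D,E,F,G,K} | {A,B,H,I,J,L}.
Refine {C,D,E,F,G,K} on symbol 0: members go to different blocks, giving {C,F,G,K} and {D,E}.
Split {C,F,G,K} by δ(·,1) → {C,K} and {F,G}.
On input 0, block {A,B,H,I,J,L} splits into {A,B,H} and {I,J,L}.
On input 1, block {I,J,L} splits into {J,L} and {I}.
The partition is now stable with 6 blocks: {C,K} | {A,B,H} | {D,E} | {F,G} | {J,L} | {I}.
State J belongs to the block {J,L}, which has 2 states.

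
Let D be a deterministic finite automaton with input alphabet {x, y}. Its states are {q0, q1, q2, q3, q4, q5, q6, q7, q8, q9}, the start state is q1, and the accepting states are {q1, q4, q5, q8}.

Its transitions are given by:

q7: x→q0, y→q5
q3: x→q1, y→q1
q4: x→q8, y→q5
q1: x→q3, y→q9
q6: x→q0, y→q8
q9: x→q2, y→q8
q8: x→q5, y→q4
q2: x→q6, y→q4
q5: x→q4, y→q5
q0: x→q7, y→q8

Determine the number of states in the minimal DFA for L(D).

4

Every state is reachable, so we keep all 10.
Initial partition by acceptance: {q1,q4,q5,q8} | {q0,q2,q3,q6,q7,q9}.
Split {q1,q4,q5,q8} by δ(·,x) → {q4,q5,q8} and {q1}.
Refine {q0,q2,q3,q6,q7,q9} on symbol x: members go to different blocks, giving {q0,q2,q6,q7,q9} and {q3}.
No further refinement is possible. Final partition (4 blocks): {q4,q5,q8} | {q0,q2,q6,q7,q9} | {q1} | {q3}.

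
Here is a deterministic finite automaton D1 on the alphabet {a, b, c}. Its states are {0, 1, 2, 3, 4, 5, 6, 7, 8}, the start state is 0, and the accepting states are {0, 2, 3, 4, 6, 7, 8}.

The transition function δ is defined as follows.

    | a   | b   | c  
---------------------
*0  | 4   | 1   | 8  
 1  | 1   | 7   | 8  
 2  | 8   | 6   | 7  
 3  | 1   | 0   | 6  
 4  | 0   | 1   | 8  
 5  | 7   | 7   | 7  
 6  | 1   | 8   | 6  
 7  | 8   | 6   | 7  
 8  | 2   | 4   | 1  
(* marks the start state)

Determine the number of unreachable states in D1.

No path from 0 leads to 3, 5; the other 7 states are all reachable.

2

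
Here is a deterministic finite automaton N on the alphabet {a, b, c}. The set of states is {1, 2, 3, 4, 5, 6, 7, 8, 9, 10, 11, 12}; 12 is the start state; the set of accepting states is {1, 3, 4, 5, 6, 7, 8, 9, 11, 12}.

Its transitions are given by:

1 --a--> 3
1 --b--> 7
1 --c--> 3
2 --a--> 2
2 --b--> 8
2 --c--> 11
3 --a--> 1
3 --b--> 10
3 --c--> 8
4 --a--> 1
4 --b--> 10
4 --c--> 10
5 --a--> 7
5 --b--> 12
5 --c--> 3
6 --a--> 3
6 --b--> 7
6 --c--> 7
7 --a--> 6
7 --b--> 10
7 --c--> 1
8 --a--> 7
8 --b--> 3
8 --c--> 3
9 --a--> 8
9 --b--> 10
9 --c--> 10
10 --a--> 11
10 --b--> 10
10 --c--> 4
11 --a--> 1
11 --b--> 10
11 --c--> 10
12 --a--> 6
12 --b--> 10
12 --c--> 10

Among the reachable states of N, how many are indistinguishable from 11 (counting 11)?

Reachable states from the start: {1,3,4,6,7,8,10,11,12}. Unreachable: {2,5,9} — drop them.
Initial partition by acceptance: {1,3,4,6,7,8,11,12} | {10}.
Refine {1,3,4,6,7,8,11,12} on symbol b: members go to different blocks, giving {3,4,7,11,12} and {1,6,8}.
Refine {3,4,7,11,12} on symbol c: members go to different blocks, giving {4,11,12} and {3,7}.
No further refinement is possible. Final partition (4 blocks): {4,11,12} | {10} | {1,6,8} | {3,7}.
The equivalence class containing 11 is {4,11,12}, of size 3.

3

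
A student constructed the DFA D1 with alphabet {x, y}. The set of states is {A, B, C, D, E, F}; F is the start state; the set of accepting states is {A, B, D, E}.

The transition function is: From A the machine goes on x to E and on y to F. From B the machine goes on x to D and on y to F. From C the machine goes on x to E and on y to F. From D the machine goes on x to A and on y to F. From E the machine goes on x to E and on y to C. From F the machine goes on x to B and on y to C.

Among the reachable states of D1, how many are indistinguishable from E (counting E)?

Initial partition by acceptance: {A,B,D,E} | {C,F}.
The partition is now stable with 2 blocks: {A,B,D,E} | {C,F}.
The equivalence class containing E is {A,B,D,E}, of size 4.

4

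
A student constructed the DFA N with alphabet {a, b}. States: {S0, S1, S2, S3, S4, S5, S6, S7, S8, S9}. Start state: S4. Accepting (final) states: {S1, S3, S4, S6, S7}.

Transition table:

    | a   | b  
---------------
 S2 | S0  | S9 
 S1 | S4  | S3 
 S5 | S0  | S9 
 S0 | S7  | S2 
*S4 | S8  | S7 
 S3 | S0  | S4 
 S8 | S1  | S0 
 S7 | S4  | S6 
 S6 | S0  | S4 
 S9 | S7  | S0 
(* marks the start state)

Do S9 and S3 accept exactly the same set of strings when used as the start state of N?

No

States {S5} cannot be reached from the start state, so discard them.
P0 = {S1,S3,S4,S6,S7} | {S0,S2,S8,S9}.
Refine {S1,S3,S4,S6,S7} on symbol a: members go to different blocks, giving {S3,S4,S6} and {S1,S7}.
On input b, block {S3,S4,S6} splits into {S3,S6} and {S4}.
Split {S0,S2,S8,S9} by δ(·,a) → {S0,S8,S9} and {S2}.
Split {S0,S8,S9} by δ(·,b) → {S8,S9} and {S0}.
No further refinement is possible. Final partition (6 blocks): {S3,S6} | {S8,S9} | {S1,S7} | {S4} | {S2} | {S0}.
S9 and S3 end up in different blocks, so they are distinguishable. For instance, the string 'ε' is accepted from only S3.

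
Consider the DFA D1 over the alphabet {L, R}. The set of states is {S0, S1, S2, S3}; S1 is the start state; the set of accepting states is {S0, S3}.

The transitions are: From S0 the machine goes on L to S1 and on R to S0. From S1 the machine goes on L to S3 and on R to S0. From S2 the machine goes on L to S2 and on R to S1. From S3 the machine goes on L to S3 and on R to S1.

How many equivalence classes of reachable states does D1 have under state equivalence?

First remove the unreachable states {S2}; 3 states remain.
Initial partition by acceptance: {S0,S3} | {S1}.
Refine {S0,S3} on symbol L: members go to different blocks, giving {S0} and {S3}.
Stable partition: {S0} | {S1} | {S3} — 3 equivalence classes.

3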